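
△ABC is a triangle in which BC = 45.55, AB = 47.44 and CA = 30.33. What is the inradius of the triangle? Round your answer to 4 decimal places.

10.7889

Semiperimeter s = (45.55 + 30.33 + 47.44)/2 = 61.66.
Heron's formula: area = √(61.66·16.11·31.33·14.22) ≈ 665.24.
Inradius = area/s = 665.24/61.66 ≈ 10.789.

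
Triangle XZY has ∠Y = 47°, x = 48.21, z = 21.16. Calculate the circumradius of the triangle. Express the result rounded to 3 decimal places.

By the law of cosines, y² = x² + z² − 2·x·z·cos Y = 1380.5, so y ≈ 37.155.
Area = ½·x·z·sin Y ≈ 373.04.
Circumradius = y/(2 sin Y) ≈ 25.402.

25.402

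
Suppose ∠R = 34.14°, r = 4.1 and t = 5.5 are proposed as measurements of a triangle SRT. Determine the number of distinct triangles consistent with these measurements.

2

t·sin R = 5.5·sin(34.14°) ≈ 3.087.
Since t sin R < r < t (3.087 < 4.1 < 5.5), two triangles exist.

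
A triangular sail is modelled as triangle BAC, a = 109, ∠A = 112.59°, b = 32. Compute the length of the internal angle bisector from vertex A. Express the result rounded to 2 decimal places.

t_A ≈ 26.40

Law of sines: sin B = b·sin A/a ≈ 0.27105.
Since a ≥ b, only the acute value applies: ∠B ≈ 15.73°.
Then ∠C = 180° − ∠A − ∠B ≈ 51.68°.
Law of sines gives c = a·sin C/sin A ≈ 92.627.
The bisector from A has length 2·c·b·cos(∠A/2)/(c+b) ≈ 26.396.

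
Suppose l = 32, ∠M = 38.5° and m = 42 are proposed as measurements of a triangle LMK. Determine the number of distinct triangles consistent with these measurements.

l·sin M = 32·sin(38.5°) ≈ 19.92.
Since m ≥ l, exactly one triangle exists.

1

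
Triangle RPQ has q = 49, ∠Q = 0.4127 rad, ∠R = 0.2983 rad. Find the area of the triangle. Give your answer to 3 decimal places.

The third angle is ∠P = π − ∠Q − ∠R = 2.4306 rad.
Law of sines: r = q·sin R/sin Q ≈ 35.905.
Law of sines: p = q·sin P/sin Q ≈ 79.726.
Area = ½·q·r·sin P ≈ 574.07.

574.066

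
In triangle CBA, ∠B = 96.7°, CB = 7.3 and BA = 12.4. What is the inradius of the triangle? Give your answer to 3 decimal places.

r ≈ 2.583

By the law of cosines, AC² = CB² + BA² − 2·CB·BA·cos B = 228.17, so AC ≈ 15.105.
Area = ½·CB·BA·sin B ≈ 44.951.
Semiperimeter s = (12.4+15.105+7.3)/2 = 17.403.
Inradius = area/s = 44.951/17.403 ≈ 2.583.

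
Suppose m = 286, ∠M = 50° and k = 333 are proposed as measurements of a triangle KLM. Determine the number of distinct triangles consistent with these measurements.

k·sin M = 333·sin(50°) ≈ 255.1.
Since k sin M < m < k (255.1 < 286 < 333), two triangles exist.

2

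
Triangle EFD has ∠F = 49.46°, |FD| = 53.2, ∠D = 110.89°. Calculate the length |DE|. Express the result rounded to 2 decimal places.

The third angle is ∠E = 180° − ∠F − ∠D = 19.65°.
Law of sines: |DE| = |FD|·sin F/sin E ≈ 120.23.

120.23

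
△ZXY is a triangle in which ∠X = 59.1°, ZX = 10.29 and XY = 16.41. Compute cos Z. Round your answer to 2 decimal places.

By the law of cosines, YZ² = ZX² + XY² − 2·ZX·XY·cos X = 201.74, so YZ ≈ 14.204.
Law of cosines again: cos Z = (YZ² + ZX² − XY²)/(2·YZ·ZX) ≈ 0.13115, so ∠Z ≈ 82.46°.

cos Z ≈ 0.13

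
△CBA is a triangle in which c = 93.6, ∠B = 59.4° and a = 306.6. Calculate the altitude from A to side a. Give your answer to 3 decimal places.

80.565

By the law of cosines, b² = a² + c² − 2·a·c·cos B = 73548, so b ≈ 271.2.
Area = ½·a·c·sin B ≈ 12351.
The altitude from A has length 2·area/a ≈ 80.565.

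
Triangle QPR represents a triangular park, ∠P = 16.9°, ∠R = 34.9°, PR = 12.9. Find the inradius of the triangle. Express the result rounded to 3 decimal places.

r ≈ 1.301

The third angle is ∠Q = 180° − ∠P − ∠R = 128.20°.
Law of sines: RQ = PR·sin P/sin Q ≈ 4.7719.
Law of sines: QP = PR·sin R/sin Q ≈ 9.3919.
Area = ½·PR·RQ·sin R ≈ 17.61.
Semiperimeter s = (12.9+4.7719+9.3919)/2 = 13.532.
Inradius = area/s = 17.61/13.532 ≈ 1.3014.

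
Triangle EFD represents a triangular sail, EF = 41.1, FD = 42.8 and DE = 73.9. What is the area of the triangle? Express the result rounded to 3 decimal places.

Semiperimeter s = (42.8 + 73.9 + 41.1)/2 = 78.9.
Heron's formula: area = √(78.9·36.1·5·37.8) ≈ 733.71.

733.708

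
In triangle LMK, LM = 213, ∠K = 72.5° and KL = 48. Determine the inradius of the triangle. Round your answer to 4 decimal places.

Law of sines: sin M = KL·sin K/LM ≈ 0.21492.
Since LM ≥ KL, only the acute value applies: ∠M ≈ 12.41°.
Then ∠L = 180° − ∠K − ∠M ≈ 95.09°.
Law of sines gives MK = LM·sin L/sin K ≈ 222.46.
Area = ½·LM·KL·sin L ≈ 5091.8.
Semiperimeter s = (222.46+48+213)/2 = 241.73.
Inradius = area/s = 5091.8/241.73 ≈ 21.064.

r ≈ 21.0644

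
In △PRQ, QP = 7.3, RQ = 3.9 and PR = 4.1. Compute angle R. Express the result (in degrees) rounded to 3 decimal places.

By the law of cosines, cos R = (PR² + RQ² − QP²) / (2·PR·RQ) ≈ -0.66510, so ∠R ≈ 131.69°.

131.690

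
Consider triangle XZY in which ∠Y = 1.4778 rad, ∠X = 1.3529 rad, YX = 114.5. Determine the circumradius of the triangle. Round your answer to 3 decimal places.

The third angle is ∠Z = π − ∠Y − ∠X = 0.3109 rad.
Law of sines: ZY = YX·sin X/sin Z ≈ 365.44.
Law of sines: XZ = YX·sin Y/sin Z ≈ 372.68.
Circumradius = YX/(2 sin Z) ≈ 187.15.

187.147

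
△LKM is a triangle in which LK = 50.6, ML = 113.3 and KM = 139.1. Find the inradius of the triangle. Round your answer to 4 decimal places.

17.7616

Semiperimeter s = (139.1 + 113.3 + 50.6)/2 = 151.5.
Heron's formula: area = √(151.5·12.4·38.2·100.9) ≈ 2690.9.
Inradius = area/s = 2690.9/151.5 ≈ 17.762.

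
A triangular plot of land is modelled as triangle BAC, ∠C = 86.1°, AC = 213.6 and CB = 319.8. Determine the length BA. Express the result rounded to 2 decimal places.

372.30

By the law of cosines, BA² = AC² + CB² − 2·AC·CB·cos C = 1.386e+05, so BA ≈ 372.3.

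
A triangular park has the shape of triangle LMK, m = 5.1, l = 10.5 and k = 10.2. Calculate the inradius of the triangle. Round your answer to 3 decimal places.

r ≈ 1.979

Semiperimeter s = (10.5 + 5.1 + 10.2)/2 = 12.9.
Heron's formula: area = √(12.9·2.4·7.8·2.7) ≈ 25.535.
Inradius = area/s = 25.535/12.9 ≈ 1.9794.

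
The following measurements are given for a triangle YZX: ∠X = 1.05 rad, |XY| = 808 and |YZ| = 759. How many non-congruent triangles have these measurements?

2

|XY|·sin X = 808·sin(1.05 rad) ≈ 700.9.
Since |XY| sin X < |YZ| < |XY| (700.9 < 759 < 808), two triangles exist.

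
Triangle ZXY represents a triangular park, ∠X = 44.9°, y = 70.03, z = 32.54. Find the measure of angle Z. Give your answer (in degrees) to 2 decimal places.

By the law of cosines, x² = y² + z² − 2·y·z·cos X = 2734.8, so x ≈ 52.295.
Law of cosines again: cos Z = (x² + y² − z²)/(2·x·y) ≈ 0.89838, so ∠Z ≈ 26.05°.

26.05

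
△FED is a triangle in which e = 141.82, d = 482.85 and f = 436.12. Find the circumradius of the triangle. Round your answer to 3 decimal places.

245.645

By the law of cosines, cos F = (e² + d² − f²) / (2·e·d) ≈ 0.46041, so ∠F ≈ 62.59°.
Circumradius = f/(2 sin F) ≈ 245.64.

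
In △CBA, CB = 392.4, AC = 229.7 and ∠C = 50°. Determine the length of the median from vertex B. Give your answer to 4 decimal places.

330.5013

By the law of cosines, BA² = AC² + CB² − 2·AC·CB·cos C = 90865, so BA ≈ 301.44.
Median from B: ½√(2·CB² + 2·BA² − AC²) ≈ 330.5.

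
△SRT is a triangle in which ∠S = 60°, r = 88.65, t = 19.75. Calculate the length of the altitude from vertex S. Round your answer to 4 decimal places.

By the law of cosines, s² = r² + t² − 2·r·t·cos S = 6498, so s ≈ 80.61.
Area = ½·r·t·sin S ≈ 758.13.
The altitude from S has length 2·area/s ≈ 18.81.

18.8098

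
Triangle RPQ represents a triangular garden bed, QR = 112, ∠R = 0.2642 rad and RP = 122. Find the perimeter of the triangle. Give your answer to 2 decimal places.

By the law of cosines, PQ² = QR² + RP² − 2·QR·RP·cos R = 1048.2, so PQ ≈ 32.376.
Semiperimeter s = (32.376+112+122)/2 = 133.19.
Perimeter = 32.376 + 112 + 122 = 266.38.

266.38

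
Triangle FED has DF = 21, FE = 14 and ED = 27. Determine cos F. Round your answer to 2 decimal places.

cos F ≈ -0.16

By the law of cosines, cos F = (DF² + FE² − ED²) / (2·DF·FE) ≈ -0.15646, so ∠F ≈ 99.00°.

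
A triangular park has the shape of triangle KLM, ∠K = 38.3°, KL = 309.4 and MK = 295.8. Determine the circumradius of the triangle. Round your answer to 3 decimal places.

R ≈ 160.498

By the law of cosines, LM² = MK² + KL² − 2·MK·KL·cos K = 39580, so LM ≈ 198.95.
Area = ½·MK·KL·sin K ≈ 28361.
Circumradius = LM/(2 sin K) ≈ 160.5.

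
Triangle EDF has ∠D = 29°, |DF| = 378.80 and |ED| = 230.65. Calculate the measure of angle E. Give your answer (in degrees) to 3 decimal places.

∠E ≈ 118.727°

By the law of cosines, |FE|² = |ED|² + |DF|² − 2·|ED|·|DF|·cos D = 43857, so |FE| ≈ 209.42.
Law of cosines again: cos E = (|FE|² + |ED|² − |DF|²)/(2·|FE|·|ED|) ≈ -0.48064, so ∠E ≈ 118.73°.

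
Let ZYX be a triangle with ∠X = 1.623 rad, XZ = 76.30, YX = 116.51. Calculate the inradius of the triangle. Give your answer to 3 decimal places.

By the law of cosines, ZY² = YX² + XZ² − 2·YX·XZ·cos X = 20324, so ZY ≈ 142.56.
Area = ½·YX·XZ·sin X ≈ 4438.8.
Semiperimeter s = (116.51+76.3+142.56)/2 = 167.69.
Inradius = area/s = 4438.8/167.69 ≈ 26.471.

26.471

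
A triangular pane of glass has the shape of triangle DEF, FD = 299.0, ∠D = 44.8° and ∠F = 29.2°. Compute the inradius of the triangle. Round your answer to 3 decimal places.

47.724

The third angle is ∠E = 180° − ∠F − ∠D = 106.00°.
Law of sines: EF = FD·sin D/sin E ≈ 219.18.
Law of sines: DE = FD·sin F/sin E ≈ 151.75.
Area = ½·FD·EF·sin F ≈ 15986.
Semiperimeter s = (219.18+299+151.75)/2 = 334.96.
Inradius = area/s = 15986/334.96 ≈ 47.724.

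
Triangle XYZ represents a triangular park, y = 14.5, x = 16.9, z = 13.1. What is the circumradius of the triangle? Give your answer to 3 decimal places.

R ≈ 8.735

By the law of cosines, cos X = (y² + z² − x²) / (2·y·z) ≈ 0.25336, so ∠X ≈ 75.32°.
Circumradius = x/(2 sin X) ≈ 8.735.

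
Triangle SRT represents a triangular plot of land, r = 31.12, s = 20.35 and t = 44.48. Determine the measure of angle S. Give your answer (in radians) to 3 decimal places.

0.416

By the law of cosines, cos S = (r² + t² − s²) / (2·r·t) ≈ 0.91489, so ∠S ≈ 0.4156 rad.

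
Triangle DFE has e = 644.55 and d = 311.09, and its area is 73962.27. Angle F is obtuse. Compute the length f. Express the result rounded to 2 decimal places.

From area = ½·e·d·sin F, we get sin F = 2·area/(e·d) ≈ 0.73773.
Taking the obtuse solution, ∠F ≈ 132.46°.
Law of cosines then gives f ≈ 884.85.

884.85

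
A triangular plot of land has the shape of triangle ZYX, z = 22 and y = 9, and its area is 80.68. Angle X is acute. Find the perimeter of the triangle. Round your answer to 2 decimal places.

From area = ½·z·y·sin X, we get sin X = 2·area/(z·y) ≈ 0.81495.
Taking the acute solution, ∠X ≈ 0.953 rad.
Law of cosines then gives x ≈ 18.317.
Perimeter = 22 + 9 + 18.317 = 49.317.

perimeter ≈ 49.32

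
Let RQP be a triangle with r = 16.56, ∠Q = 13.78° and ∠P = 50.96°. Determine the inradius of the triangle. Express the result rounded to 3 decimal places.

1.596

The third angle is ∠R = 180° − ∠Q − ∠P = 115.26°.
Law of sines: q = r·sin Q/sin R ≈ 4.3615.
Law of sines: p = r·sin P/sin R ≈ 14.222.
Area = ½·r·q·sin P ≈ 28.05.
Semiperimeter s = (16.56+4.3615+14.222)/2 = 17.572.
Inradius = area/s = 28.05/17.572 ≈ 1.5963.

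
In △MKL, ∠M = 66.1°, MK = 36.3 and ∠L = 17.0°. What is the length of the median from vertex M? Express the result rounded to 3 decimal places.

70.950

The third angle is ∠K = 180° − ∠L − ∠M = 96.90°.
Law of sines: KL = MK·sin M/sin L ≈ 113.51.
Law of sines: LM = MK·sin K/sin L ≈ 123.26.
Median from M: ½√(2·LM² + 2·MK² − KL²) ≈ 70.95.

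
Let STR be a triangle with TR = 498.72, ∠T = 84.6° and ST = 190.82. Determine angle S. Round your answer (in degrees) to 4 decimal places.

∠S ≈ 73.8386°

By the law of cosines, RS² = ST² + TR² − 2·ST·TR·cos T = 2.6722e+05, so RS ≈ 516.94.
Law of cosines again: cos S = (RS² + ST² − TR²)/(2·RS·ST) ≈ 0.27834, so ∠S ≈ 73.84°.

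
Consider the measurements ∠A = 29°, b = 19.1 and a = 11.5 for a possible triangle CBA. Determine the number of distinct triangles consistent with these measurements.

2

b·sin A = 19.1·sin(29°) ≈ 9.26.
Since b sin A < a < b (9.26 < 11.5 < 19.1), two triangles exist.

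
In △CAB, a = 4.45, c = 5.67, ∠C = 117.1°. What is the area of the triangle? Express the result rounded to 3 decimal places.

area ≈ 4.020

Law of sines: sin A = a·sin C/c ≈ 0.69867.
Since c ≥ a, only the acute value applies: ∠A ≈ 44.32°.
Then ∠B = 180° − ∠C − ∠A ≈ 18.58°.
Law of sines gives b = c·sin B/sin C ≈ 2.0294.
Area = ½·c·a·sin B ≈ 4.0197.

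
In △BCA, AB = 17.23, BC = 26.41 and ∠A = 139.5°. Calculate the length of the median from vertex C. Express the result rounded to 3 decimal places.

m_C ≈ 18.250

Law of sines: sin C = AB·sin A/BC ≈ 0.42370.
Since BC ≥ AB, only the acute value applies: ∠C ≈ 25.07°.
Then ∠B = 180° − ∠A − ∠C ≈ 15.43°.
Law of sines gives CA = BC·sin B/sin A ≈ 10.82.
Median from C: ½√(2·BC² + 2·CA² − AB²) ≈ 18.25.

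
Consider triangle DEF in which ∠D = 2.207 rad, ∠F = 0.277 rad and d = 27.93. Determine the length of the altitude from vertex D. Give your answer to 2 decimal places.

5.80

The third angle is ∠E = π − ∠F − ∠D = 0.658 rad.
Law of sines: e = d·sin E/sin D ≈ 21.223.
Law of sines: f = d·sin F/sin D ≈ 9.4958.
Area = ½·d·e·sin F ≈ 81.053.
The altitude from D has length 2·area/d ≈ 5.804.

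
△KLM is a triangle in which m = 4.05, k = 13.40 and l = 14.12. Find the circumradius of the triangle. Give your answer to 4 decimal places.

By the law of cosines, cos K = (l² + m² − k²) / (2·l·m) ≈ 0.31666, so ∠K ≈ 71.54°.
Circumradius = k/(2 sin K) ≈ 7.0635.

7.0635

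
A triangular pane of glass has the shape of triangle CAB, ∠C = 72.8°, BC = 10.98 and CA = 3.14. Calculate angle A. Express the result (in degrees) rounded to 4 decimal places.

∠A ≈ 90.5838°

By the law of cosines, AB² = BC² + CA² − 2·BC·CA·cos C = 110.03, so AB ≈ 10.49.
Law of cosines again: cos A = (CA² + AB² − BC²)/(2·CA·AB) ≈ -0.01019, so ∠A ≈ 90.58°.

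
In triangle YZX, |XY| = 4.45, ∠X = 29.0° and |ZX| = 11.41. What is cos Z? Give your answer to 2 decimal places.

By the law of cosines, |YZ|² = |ZX|² + |XY|² − 2·|ZX|·|XY|·cos X = 61.174, so |YZ| ≈ 7.8214.
Law of cosines again: cos Z = (|YZ|² + |ZX|² − |XY|²)/(2·|YZ|·|ZX|) ≈ 0.96121, so ∠Z ≈ 16.01°.

0.96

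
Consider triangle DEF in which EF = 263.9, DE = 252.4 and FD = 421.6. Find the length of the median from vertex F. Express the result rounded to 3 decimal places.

Median from F: ½√(2·EF² + 2·FD² − DE²) ≈ 328.28.

328.281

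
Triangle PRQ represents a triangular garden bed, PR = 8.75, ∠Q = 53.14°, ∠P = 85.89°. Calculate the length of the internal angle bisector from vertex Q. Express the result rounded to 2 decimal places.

The third angle is ∠R = 180° − ∠Q − ∠P = 40.97°.
Law of sines: RQ = PR·sin P/sin Q ≈ 10.908.
Law of sines: QP = PR·sin R/sin Q ≈ 7.1704.
The bisector from Q has length 2·RQ·QP·cos(∠Q/2)/(RQ+QP) ≈ 7.739.

t_Q ≈ 7.74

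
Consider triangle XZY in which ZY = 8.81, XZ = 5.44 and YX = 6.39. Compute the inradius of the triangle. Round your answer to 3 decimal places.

r ≈ 1.675

Semiperimeter s = (8.81 + 6.39 + 5.44)/2 = 10.32.
Heron's formula: area = √(10.32·1.51·3.93·4.88) ≈ 17.288.
Inradius = area/s = 17.288/10.32 ≈ 1.6752.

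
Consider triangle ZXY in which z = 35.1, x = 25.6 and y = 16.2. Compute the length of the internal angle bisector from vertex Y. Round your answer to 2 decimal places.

By the law of cosines, cos Y = (z² + x² − y²) / (2·z·x) ≈ 0.90419, so ∠Y ≈ 25.29°.
The bisector from Y has length 2·z·x·cos(∠Y/2)/(z+x) ≈ 28.889.

28.89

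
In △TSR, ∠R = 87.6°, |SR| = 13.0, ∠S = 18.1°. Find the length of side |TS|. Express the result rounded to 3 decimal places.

The third angle is ∠T = 180° − ∠S − ∠R = 74.30°.
Law of sines: |TS| = |SR|·sin R/sin T ≈ 13.492.

13.492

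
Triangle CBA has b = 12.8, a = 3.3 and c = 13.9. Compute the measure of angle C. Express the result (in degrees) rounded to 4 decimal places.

∠C ≈ 102.6356°

By the law of cosines, cos C = (b² + a² − c²) / (2·b·a) ≈ -0.21875, so ∠C ≈ 102.64°.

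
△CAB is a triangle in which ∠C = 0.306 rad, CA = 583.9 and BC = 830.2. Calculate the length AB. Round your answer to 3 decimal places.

By the law of cosines, AB² = BC² + CA² − 2·BC·CA·cos C = 1.057e+05, so AB ≈ 325.12.

325.117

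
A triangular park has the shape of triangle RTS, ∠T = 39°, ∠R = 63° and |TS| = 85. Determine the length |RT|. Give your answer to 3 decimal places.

93.313

The third angle is ∠S = 180° − ∠R − ∠T = 78.00°.
Law of sines: |RT| = |TS|·sin S/sin R ≈ 93.313.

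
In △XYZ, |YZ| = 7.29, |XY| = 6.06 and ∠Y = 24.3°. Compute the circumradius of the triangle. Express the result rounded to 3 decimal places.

By the law of cosines, |ZX|² = |XY|² + |YZ|² − 2·|XY|·|YZ|·cos Y = 9.3408, so |ZX| ≈ 3.0563.
Area = ½·|XY|·|YZ|·sin Y ≈ 9.0898.
Circumradius = |ZX|/(2 sin Y) ≈ 3.7135.

3.713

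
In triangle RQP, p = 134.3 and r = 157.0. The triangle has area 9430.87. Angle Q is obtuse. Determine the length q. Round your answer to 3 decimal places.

248.060

From area = ½·p·r·sin Q, we get sin Q = 2·area/(p·r) ≈ 0.89455.
Taking the obtuse solution, ∠Q ≈ 116.55°.
Law of cosines then gives q ≈ 248.06.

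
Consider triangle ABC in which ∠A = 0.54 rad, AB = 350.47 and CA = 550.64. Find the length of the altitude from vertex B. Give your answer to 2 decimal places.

h_B ≈ 180.19

By the law of cosines, BC² = CA² + AB² − 2·CA·AB·cos A = 94988, so BC ≈ 308.2.
Area = ½·CA·AB·sin A ≈ 49610.
The altitude from B has length 2·area/CA ≈ 180.19.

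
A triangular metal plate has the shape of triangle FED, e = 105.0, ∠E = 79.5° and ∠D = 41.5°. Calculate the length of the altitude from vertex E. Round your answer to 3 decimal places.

60.653

The third angle is ∠F = 180° − ∠E − ∠D = 59.00°.
Law of sines: f = e·sin F/sin E ≈ 91.535.
Law of sines: d = e·sin D/sin E ≈ 70.76.
Area = ½·e·f·sin D ≈ 3184.3.
The altitude from E has length 2·area/e ≈ 60.653.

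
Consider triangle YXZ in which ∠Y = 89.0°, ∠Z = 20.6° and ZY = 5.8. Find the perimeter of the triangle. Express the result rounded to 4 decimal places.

14.1220

The third angle is ∠X = 180° − ∠Z − ∠Y = 70.40°.
Law of sines: XZ = ZY·sin Y/sin X ≈ 6.1558.
Law of sines: YX = ZY·sin Z/sin X ≈ 2.1662.
Semiperimeter s = (6.1558+5.8+2.1662)/2 = 7.061.
Perimeter = 6.1558 + 5.8 + 2.1662 = 14.122.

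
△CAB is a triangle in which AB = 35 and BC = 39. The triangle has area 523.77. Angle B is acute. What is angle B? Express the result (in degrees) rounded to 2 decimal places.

From area = ½·AB·BC·sin B, we get sin B = 2·area/(AB·BC) ≈ 0.76743.
Taking the acute solution, ∠B ≈ 50.12°.

50.12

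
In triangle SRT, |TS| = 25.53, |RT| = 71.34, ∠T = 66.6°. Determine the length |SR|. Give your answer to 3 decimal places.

By the law of cosines, |SR|² = |RT|² + |TS|² − 2·|RT|·|TS|·cos T = 4294.5, so |SR| ≈ 65.533.

65.533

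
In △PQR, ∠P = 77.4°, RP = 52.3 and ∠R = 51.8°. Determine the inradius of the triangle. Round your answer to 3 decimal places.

15.812

The third angle is ∠Q = 180° − ∠R − ∠P = 50.80°.
Law of sines: QR = RP·sin P/sin Q ≈ 65.863.
Law of sines: PQ = RP·sin R/sin Q ≈ 53.036.
Area = ½·RP·QR·sin R ≈ 1353.5.
Semiperimeter s = (65.863+52.3+53.036)/2 = 85.6.
Inradius = area/s = 1353.5/85.6 ≈ 15.812.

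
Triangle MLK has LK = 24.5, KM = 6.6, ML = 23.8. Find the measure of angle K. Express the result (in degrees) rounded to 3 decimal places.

∠K ≈ 76.158°

By the law of cosines, cos K = (LK² + KM² − ML²) / (2·LK·KM) ≈ 0.23924, so ∠K ≈ 76.16°.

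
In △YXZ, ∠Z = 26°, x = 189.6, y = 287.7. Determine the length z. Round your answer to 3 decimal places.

143.752

By the law of cosines, z² = y² + x² − 2·y·x·cos Z = 20665, so z ≈ 143.75.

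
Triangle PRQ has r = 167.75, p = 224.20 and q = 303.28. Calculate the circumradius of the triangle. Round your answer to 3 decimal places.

154.171

By the law of cosines, cos P = (r² + q² − p²) / (2·r·q) ≈ 0.68651, so ∠P ≈ 46.65°.
Circumradius = p/(2 sin P) ≈ 154.17.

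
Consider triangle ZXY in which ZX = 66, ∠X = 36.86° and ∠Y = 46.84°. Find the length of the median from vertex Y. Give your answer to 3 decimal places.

The third angle is ∠Z = 180° − ∠X − ∠Y = 96.30°.
Law of sines: XY = ZX·sin Z/sin Y ≈ 89.933.
Law of sines: YZ = ZX·sin X/sin Y ≈ 54.275.
Median from Y: ½√(2·XY² + 2·YZ² − ZX²) ≈ 66.542.

66.542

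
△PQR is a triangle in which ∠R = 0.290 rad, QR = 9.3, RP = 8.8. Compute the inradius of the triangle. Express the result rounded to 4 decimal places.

r ≈ 1.1272

By the law of cosines, PQ² = QR² + RP² − 2·QR·RP·cos R = 7.0846, so PQ ≈ 2.6617.
Area = ½·QR·RP·sin R ≈ 11.701.
Semiperimeter s = (9.3+8.8+2.6617)/2 = 10.381.
Inradius = area/s = 11.701/10.381 ≈ 1.1272.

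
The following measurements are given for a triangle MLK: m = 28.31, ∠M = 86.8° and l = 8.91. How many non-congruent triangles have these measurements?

l·sin M = 8.91·sin(86.8°) ≈ 8.896.
Since m ≥ l, exactly one triangle exists.

1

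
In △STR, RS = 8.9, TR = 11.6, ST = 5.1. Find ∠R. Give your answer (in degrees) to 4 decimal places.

24.5860

By the law of cosines, cos R = (TR² + RS² − ST²) / (2·TR·RS) ≈ 0.90934, so ∠R ≈ 24.59°.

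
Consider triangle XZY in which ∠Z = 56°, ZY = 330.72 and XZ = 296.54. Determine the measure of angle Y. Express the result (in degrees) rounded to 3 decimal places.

∠Y ≈ 56.149°

By the law of cosines, YX² = XZ² + ZY² − 2·XZ·ZY·cos Z = 87630, so YX ≈ 296.02.
Law of cosines again: cos Y = (ZY² + YX² − XZ²)/(2·ZY·YX) ≈ 0.55704, so ∠Y ≈ 56.15°.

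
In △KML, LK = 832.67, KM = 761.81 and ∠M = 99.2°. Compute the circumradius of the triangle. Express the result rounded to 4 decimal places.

Law of sines: sin L = KM·sin M/LK ≈ 0.90313.
Since LK ≥ KM, only the acute value applies: ∠L ≈ 64.57°.
Then ∠K = 180° − ∠M − ∠L ≈ 16.23°.
Law of sines gives ML = LK·sin K/sin M ≈ 235.72.
Circumradius = LK/(2 sin M) ≈ 421.76.

421.7604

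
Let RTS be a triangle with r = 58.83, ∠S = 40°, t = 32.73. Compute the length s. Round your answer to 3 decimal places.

39.777

By the law of cosines, s² = r² + t² − 2·r·t·cos S = 1582.2, so s ≈ 39.777.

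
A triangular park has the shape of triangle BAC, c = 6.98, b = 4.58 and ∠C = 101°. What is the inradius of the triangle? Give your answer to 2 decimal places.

Law of sines: sin B = b·sin C/c ≈ 0.64410.
Since c ≥ b, only the acute value applies: ∠B ≈ 40.10°.
Then ∠A = 180° − ∠C − ∠B ≈ 38.90°.
Law of sines gives a = c·sin A/sin C ≈ 4.4654.
Area = ½·c·b·sin A ≈ 10.038.
Semiperimeter s = (4.58+4.4654+6.98)/2 = 8.0127.
Inradius = area/s = 10.038/8.0127 ≈ 1.2527.

r ≈ 1.25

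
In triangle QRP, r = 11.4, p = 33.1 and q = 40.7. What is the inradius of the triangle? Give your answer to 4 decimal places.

3.6359

Semiperimeter s = (40.7 + 11.4 + 33.1)/2 = 42.6.
Heron's formula: area = √(42.6·1.9·31.2·9.5) ≈ 154.89.
Inradius = area/s = 154.89/42.6 ≈ 3.6359.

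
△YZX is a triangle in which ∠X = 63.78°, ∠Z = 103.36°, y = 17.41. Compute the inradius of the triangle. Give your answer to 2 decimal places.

7.26

The third angle is ∠Y = 180° − ∠Z − ∠X = 12.86°.
Law of sines: z = y·sin Z/sin Y ≈ 76.106.
Law of sines: x = y·sin X/sin Y ≈ 70.174.
Area = ½·y·z·sin X ≈ 594.33.
Semiperimeter s = (17.41+76.106+70.174)/2 = 81.845.
Inradius = area/s = 594.33/81.845 ≈ 7.2617.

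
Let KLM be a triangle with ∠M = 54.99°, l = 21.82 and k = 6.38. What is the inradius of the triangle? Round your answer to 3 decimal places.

r ≈ 2.421

By the law of cosines, m² = k² + l² − 2·k·l·cos M = 357.08, so m ≈ 18.897.
Area = ½·k·l·sin M ≈ 57.011.
Semiperimeter s = (6.38+21.82+18.897)/2 = 23.548.
Inradius = area/s = 57.011/23.548 ≈ 2.421.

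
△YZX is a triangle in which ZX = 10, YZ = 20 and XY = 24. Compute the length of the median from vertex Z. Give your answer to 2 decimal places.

m_Z ≈ 10.30

Median from Z: ½√(2·YZ² + 2·ZX² − XY²) ≈ 10.296.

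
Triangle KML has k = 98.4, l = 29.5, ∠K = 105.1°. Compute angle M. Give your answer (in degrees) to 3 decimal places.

Law of sines: sin L = l·sin K/k ≈ 0.28945.
Since k ≥ l, only the acute value applies: ∠L ≈ 16.82°.
Then ∠M = 180° − ∠K − ∠L ≈ 58.08°.

∠M ≈ 58.075°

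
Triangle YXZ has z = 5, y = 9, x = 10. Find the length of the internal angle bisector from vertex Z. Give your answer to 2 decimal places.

9.15

By the law of cosines, cos Z = (y² + x² − z²) / (2·y·x) ≈ 0.86667, so ∠Z ≈ 29.93°.
The bisector from Z has length 2·y·x·cos(∠Z/2)/(y+x) ≈ 9.1524.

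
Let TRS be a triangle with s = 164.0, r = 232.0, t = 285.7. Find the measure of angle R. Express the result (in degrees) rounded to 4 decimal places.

54.2902

By the law of cosines, cos R = (s² + t² − r²) / (2·s·t) ≈ 0.58368, so ∠R ≈ 54.29°.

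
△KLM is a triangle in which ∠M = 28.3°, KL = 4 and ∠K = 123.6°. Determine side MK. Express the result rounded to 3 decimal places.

The third angle is ∠L = 180° − ∠M − ∠K = 28.10°.
Law of sines: MK = KL·sin L/sin M ≈ 3.974.

3.974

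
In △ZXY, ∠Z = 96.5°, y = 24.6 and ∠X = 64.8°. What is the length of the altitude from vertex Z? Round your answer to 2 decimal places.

The third angle is ∠Y = 180° − ∠Z − ∠X = 18.70°.
Law of sines: z = y·sin Z/sin Y ≈ 76.235.
Law of sines: x = y·sin X/sin Y ≈ 69.426.
Area = ½·y·z·sin X ≈ 848.45.
The altitude from Z has length 2·area/z ≈ 22.259.

h_Z ≈ 22.26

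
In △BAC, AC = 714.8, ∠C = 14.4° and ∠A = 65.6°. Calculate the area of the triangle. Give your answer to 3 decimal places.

The third angle is ∠B = 180° − ∠A − ∠C = 100.00°.
Law of sines: CB = AC·sin A/sin B ≈ 661.
Law of sines: BA = AC·sin C/sin B ≈ 180.51.
Area = ½·AC·CB·sin C ≈ 58751.

area ≈ 58750.735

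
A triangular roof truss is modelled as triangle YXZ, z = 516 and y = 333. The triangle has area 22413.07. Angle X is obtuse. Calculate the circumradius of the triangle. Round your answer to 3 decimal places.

From area = ½·z·y·sin X, we get sin X = 2·area/(z·y) ≈ 0.26088.
Taking the obtuse solution, ∠X ≈ 164.88°.
Law of cosines then gives x ≈ 841.96.
Circumradius = x/(2 sin X) ≈ 1613.7.

1613.709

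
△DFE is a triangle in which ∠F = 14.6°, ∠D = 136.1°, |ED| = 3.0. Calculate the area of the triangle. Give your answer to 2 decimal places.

The third angle is ∠E = 180° − ∠D − ∠F = 29.30°.
Law of sines: |FE| = |ED|·sin D/sin F ≈ 8.2525.
Law of sines: |DF| = |ED|·sin E/sin F ≈ 5.8244.
Area = ½·|ED|·|FE|·sin E ≈ 6.058.

area ≈ 6.06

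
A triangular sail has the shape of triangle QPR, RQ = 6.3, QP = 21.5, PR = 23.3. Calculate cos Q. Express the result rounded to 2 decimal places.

By the law of cosines, cos Q = (RQ² + QP² − PR²) / (2·RQ·QP) ≈ -0.15116, so ∠Q ≈ 98.69°.

-0.15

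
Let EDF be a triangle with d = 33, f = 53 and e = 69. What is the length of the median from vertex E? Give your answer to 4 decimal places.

Median from E: ½√(2·d² + 2·f² − e²) ≈ 27.545.

m_E ≈ 27.5454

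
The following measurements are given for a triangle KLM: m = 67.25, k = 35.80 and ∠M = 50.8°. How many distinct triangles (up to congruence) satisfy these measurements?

1

k·sin M = 35.80·sin(50.8°) ≈ 27.74.
Since m ≥ k, exactly one triangle exists.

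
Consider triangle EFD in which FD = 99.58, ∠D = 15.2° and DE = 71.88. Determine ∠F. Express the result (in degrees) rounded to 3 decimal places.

∠F ≈ 31.954°

By the law of cosines, EF² = FD² + DE² − 2·FD·DE·cos D = 1268.1, so EF ≈ 35.61.
Law of cosines again: cos F = (EF² + FD² − DE²)/(2·EF·FD) ≈ 0.84848, so ∠F ≈ 31.95°.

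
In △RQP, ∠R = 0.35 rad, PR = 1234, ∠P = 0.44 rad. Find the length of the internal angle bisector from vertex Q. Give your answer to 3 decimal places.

t_Q ≈ 253.976

The third angle is ∠Q = π − ∠P − ∠R = 2.352 rad.
Law of sines: QP = PR·sin R/sin Q ≈ 595.67.
Law of sines: RQ = PR·sin P/sin Q ≈ 739.93.
The bisector from Q has length 2·RQ·QP·cos(∠Q/2)/(RQ+QP) ≈ 253.98.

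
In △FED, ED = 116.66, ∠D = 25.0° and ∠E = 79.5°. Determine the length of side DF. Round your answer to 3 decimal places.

118.480

The third angle is ∠F = 180° − ∠E − ∠D = 75.50°.
Law of sines: DF = ED·sin E/sin F ≈ 118.48.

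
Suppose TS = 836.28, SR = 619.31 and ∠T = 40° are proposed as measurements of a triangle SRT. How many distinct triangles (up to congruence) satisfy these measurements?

2

TS·sin T = 836.28·sin(40°) ≈ 537.6.
Since TS sin T < SR < TS (537.6 < 619.31 < 836.28), two triangles exist.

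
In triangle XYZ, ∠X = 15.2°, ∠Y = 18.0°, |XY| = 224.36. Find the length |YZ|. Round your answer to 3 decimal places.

107.430

The third angle is ∠Z = 180° − ∠X − ∠Y = 146.80°.
Law of sines: |YZ| = |XY|·sin X/sin Z ≈ 107.43.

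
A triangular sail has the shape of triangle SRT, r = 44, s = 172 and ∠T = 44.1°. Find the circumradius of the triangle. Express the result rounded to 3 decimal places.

By the law of cosines, t² = s² + r² − 2·s·r·cos T = 20650, so t ≈ 143.7.
Area = ½·s·r·sin T ≈ 2633.3.
Circumradius = t/(2 sin T) ≈ 103.25.

103.248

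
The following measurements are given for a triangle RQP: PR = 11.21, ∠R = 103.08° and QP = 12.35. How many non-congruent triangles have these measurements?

PR·sin R = 11.21·sin(103.08°) ≈ 10.92.
Since ∠R is not acute, a triangle exists only if QP > PR; here QP > PR, so there is exactly one triangle.

1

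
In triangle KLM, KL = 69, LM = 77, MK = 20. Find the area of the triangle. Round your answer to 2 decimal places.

Semiperimeter s = (77 + 20 + 69)/2 = 83.
Heron's formula: area = √(83·6·63·14) ≈ 662.75.

area ≈ 662.75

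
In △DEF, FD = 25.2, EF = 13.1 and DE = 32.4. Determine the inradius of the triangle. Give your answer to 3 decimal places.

r ≈ 4.341

Semiperimeter s = (13.1 + 25.2 + 32.4)/2 = 35.35.
Heron's formula: area = √(35.35·22.25·10.15·2.95) ≈ 153.46.
Inradius = area/s = 153.46/35.35 ≈ 4.3412.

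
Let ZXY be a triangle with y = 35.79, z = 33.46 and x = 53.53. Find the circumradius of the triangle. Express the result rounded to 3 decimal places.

27.284

By the law of cosines, cos Z = (x² + y² − z²) / (2·x·y) ≈ 0.78994, so ∠Z ≈ 0.660 rad.
Circumradius = z/(2 sin Z) ≈ 27.284.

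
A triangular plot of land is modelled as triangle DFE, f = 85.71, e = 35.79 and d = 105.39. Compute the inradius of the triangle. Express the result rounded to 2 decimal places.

12.37

Semiperimeter s = (105.39 + 85.71 + 35.79)/2 = 113.44.
Heron's formula: area = √(113.44·8.055·27.735·77.655) ≈ 1402.9.
Inradius = area/s = 1402.9/113.44 ≈ 12.366.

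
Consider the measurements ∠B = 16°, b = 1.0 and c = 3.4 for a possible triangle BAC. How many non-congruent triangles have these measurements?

2

c·sin B = 3.4·sin(16°) ≈ 0.9372.
Since c sin B < b < c (0.9372 < 1.0 < 3.4), two triangles exist.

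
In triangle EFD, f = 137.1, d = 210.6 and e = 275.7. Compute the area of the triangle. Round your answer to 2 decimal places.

Semiperimeter s = (275.7 + 137.1 + 210.6)/2 = 311.7.
Heron's formula: area = √(311.7·36·174.6·101.1) ≈ 14074.

area ≈ 14073.99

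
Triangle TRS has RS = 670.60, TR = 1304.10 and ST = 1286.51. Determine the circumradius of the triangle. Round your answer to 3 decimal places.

By the law of cosines, cos T = (ST² + TR² − RS²) / (2·ST·TR) ≈ 0.86607, so ∠T ≈ 0.5235 rad.
Circumradius = RS/(2 sin T) ≈ 670.71.

670.706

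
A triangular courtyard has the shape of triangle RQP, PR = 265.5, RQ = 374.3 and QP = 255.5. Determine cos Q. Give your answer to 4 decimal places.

0.7052

By the law of cosines, cos Q = (RQ² + QP² − PR²) / (2·RQ·QP) ≈ 0.70525, so ∠Q ≈ 45.15°.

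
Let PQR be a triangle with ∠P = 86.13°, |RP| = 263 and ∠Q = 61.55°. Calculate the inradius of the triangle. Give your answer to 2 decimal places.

r ≈ 58.17

The third angle is ∠R = 180° − ∠P − ∠Q = 32.32°.
Law of sines: |QR| = |RP|·sin P/sin Q ≈ 298.44.
Law of sines: |PQ| = |RP|·sin R/sin Q ≈ 159.93.
Area = ½·|RP|·|QR|·sin R ≈ 20982.
Semiperimeter s = (298.44+263+159.93)/2 = 360.68.
Inradius = area/s = 20982/360.68 ≈ 58.174.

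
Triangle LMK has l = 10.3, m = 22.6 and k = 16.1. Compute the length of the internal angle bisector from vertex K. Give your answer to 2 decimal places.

t_K ≈ 13.31

By the law of cosines, cos K = (l² + m² − k²) / (2·l·m) ≈ 0.76819, so ∠K ≈ 39.81°.
The bisector from K has length 2·l·m·cos(∠K/2)/(l+m) ≈ 13.305.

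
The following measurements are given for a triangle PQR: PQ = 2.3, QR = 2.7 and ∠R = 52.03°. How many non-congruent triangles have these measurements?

2

QR·sin R = 2.7·sin(52.03°) ≈ 2.128.
Since QR sin R < PQ < QR (2.128 < 2.3 < 2.7), two triangles exist.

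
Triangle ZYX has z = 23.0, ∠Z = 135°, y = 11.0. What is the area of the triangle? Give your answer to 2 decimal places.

Law of sines: sin Y = y·sin Z/z ≈ 0.33818.
Since z ≥ y, only the acute value applies: ∠Y ≈ 19.77°.
Then ∠X = 180° − ∠Z − ∠Y ≈ 25.23°.
Law of sines gives x = z·sin X/sin Z ≈ 13.867.
Area = ½·z·y·sin X ≈ 53.929.

area ≈ 53.93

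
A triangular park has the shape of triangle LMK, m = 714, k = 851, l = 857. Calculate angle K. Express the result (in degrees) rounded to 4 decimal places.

By the law of cosines, cos K = (l² + m² − k²) / (2·l·m) ≈ 0.42494, so ∠K ≈ 64.85°.

∠K ≈ 64.8529°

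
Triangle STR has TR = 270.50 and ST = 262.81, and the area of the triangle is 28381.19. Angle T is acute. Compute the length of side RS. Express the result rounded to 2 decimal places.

237.99

From area = ½·ST·TR·sin T, we get sin T = 2·area/(ST·TR) ≈ 0.79846.
Taking the acute solution, ∠T ≈ 52.98°.
Law of cosines then gives RS ≈ 237.99.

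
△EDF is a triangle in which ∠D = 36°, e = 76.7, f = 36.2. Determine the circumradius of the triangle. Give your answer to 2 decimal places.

44.21

By the law of cosines, d² = f² + e² − 2·f·e·cos D = 2700.8, so d ≈ 51.969.
Area = ½·f·e·sin D ≈ 816.
Circumradius = d/(2 sin D) ≈ 44.208.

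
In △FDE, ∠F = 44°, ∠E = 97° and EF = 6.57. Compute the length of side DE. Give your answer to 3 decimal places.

The third angle is ∠D = 180° − ∠E − ∠F = 39.00°.
Law of sines: DE = EF·sin F/sin D ≈ 7.2521.

7.252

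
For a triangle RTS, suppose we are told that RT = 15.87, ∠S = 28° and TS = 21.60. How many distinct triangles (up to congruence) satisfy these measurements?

TS·sin S = 21.60·sin(28°) ≈ 10.14.
Since TS sin S < RT < TS (10.14 < 15.87 < 21.60), two triangles exist.

2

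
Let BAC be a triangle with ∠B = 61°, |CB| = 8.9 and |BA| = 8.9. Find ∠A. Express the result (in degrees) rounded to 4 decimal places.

∠A ≈ 59.5000°

By the law of cosines, |AC|² = |CB|² + |BA|² − 2·|CB|·|BA|·cos B = 81.616, so |AC| ≈ 9.0342.
Law of cosines again: cos A = (|BA|² + |AC|² − |CB|²)/(2·|BA|·|AC|) ≈ 0.50754, so ∠A ≈ 59.50°.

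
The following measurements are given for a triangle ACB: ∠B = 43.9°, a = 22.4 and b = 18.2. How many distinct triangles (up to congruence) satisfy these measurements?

2

a·sin B = 22.4·sin(43.9°) ≈ 15.53.
Since a sin B < b < a (15.53 < 18.2 < 22.4), two triangles exist.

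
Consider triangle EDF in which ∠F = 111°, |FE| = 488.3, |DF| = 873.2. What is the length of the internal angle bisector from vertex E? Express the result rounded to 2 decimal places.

By the law of cosines, |ED|² = |DF|² + |FE|² − 2·|DF|·|FE|·cos F = 1.3065e+06, so |ED| ≈ 1143.
Law of cosines again: cos E = (|FE|² + |ED|² − |DF|²)/(2·|FE|·|ED|) ≈ 0.70097, so ∠E ≈ 45.50°.
The bisector from E has length 2·|FE|·|ED|·cos(∠E/2)/(|FE|+|ED|) ≈ 631.05.

t_E ≈ 631.05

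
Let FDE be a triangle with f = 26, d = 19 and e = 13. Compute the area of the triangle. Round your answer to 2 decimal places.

area ≈ 117.98

Semiperimeter s = (26 + 19 + 13)/2 = 29.
Heron's formula: area = √(29·3·10·16) ≈ 117.98.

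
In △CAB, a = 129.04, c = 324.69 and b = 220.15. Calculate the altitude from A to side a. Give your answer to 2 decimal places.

Semiperimeter s = (324.69 + 129.04 + 220.15)/2 = 336.94.
Heron's formula: area = √(336.94·12.25·207.9·116.79) ≈ 10011.
The altitude from A has length 2·area/a ≈ 155.16.

155.16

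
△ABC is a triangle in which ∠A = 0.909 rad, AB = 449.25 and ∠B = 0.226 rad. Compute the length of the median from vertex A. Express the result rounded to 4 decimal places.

The third angle is ∠C = π − ∠A − ∠B = 2.007 rad.
Law of sines: BC = AB·sin A/sin C ≈ 390.95.
Law of sines: CA = AB·sin B/sin C ≈ 111.05.
Median from A: ½√(2·CA² + 2·AB² − BC²) ≈ 262.43.

m_A ≈ 262.4277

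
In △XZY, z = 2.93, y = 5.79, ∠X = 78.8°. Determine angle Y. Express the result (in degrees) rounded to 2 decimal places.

By the law of cosines, x² = z² + y² − 2·z·y·cos X = 35.519, so x ≈ 5.9598.
Law of cosines again: cos Y = (x² + z² − y²)/(2·x·z) ≈ 0.30293, so ∠Y ≈ 72.37°.

72.37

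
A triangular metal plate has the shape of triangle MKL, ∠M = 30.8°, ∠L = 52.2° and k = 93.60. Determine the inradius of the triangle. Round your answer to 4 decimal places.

r ≈ 16.5029

The third angle is ∠K = 180° − ∠L − ∠M = 97.00°.
Law of sines: m = k·sin M/sin K ≈ 48.287.
Law of sines: l = k·sin L/sin K ≈ 74.514.
Area = ½·k·m·sin L ≈ 1785.6.
Semiperimeter s = (48.287+93.6+74.514)/2 = 108.2.
Inradius = area/s = 1785.6/108.2 ≈ 16.503.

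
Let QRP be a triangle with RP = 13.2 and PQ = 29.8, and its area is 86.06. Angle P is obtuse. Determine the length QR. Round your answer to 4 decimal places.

From area = ½·RP·PQ·sin P, we get sin P = 2·area/(RP·PQ) ≈ 0.43756.
Taking the obtuse solution, ∠P ≈ 154.05°.
Law of cosines then gives QR ≈ 42.068.

42.0677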